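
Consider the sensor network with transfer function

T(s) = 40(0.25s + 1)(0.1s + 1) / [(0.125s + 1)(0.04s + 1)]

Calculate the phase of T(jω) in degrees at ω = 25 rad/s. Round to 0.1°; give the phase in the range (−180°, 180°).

31.9°

At ω = 25 rad/s:
zero (1 + j25·0.25) = 1 + j6.25 → |·| ≈ 6.3295, ∠ ≈ 80.91°
zero (1 + j25·0.1) = 1 + j2.5 → |·| ≈ 2.6926, ∠ ≈ 68.20°
pole (1 + j25·0.125) = 1 + j3.125 → |·| ≈ 3.2811, ∠ ≈ 72.26°
pole (1 + j25·0.04) = 1 + j1 → |·| ≈ 1.4142, ∠ ≈ 45.00°
∠T = (80.91° + 68.20°) − (72.26° + 45.00°) = 31.85°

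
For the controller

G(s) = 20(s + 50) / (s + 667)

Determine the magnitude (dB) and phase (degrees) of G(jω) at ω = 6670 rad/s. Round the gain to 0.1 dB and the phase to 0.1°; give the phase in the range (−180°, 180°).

At s = jω = j6670:
zero (s+50): 50 + j6670 → |·| = √(50²+6670²) = √44491400 ≈ 6670.2, ∠ = arctan(6670/50) ≈ 89.57°
pole (s+667): 667 + j6670 → |·| = √(667²+6670²) = √44933789 ≈ 6703.3, ∠ = arctan(6670/667) ≈ 84.29°
|G| = 20 · 6670.2 / 6703.3 ≈ 19.901
Gain = 20 log₁₀(19.901) ≈ 25.98 dB
∠G = 89.57° − 84.29° = 5.28°

26.0 dB, 5.3°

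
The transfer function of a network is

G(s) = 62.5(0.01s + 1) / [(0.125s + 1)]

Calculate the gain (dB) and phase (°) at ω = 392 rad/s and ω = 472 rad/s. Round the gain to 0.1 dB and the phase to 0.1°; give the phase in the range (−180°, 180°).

ω = 392: 14.3 dB, -13.1°; ω = 472: 14.2 dB, -11.0°

At ω = 392 rad/s:
zero (1 + j392·0.01) = 1 + j3.92 → |·| ≈ 4.0455, ∠ ≈ 75.69°
pole (1 + j392·0.125) = 1 + j49 → |·| ≈ 49.01, ∠ ≈ 88.83°
|G| = 62.5 · 4.0455 / (49.01) ≈ 5.159
Gain = 20 log₁₀(5.159) ≈ 14.25 dB
∠G = (75.69°) − (88.83°) = -13.14°

At ω = 472 rad/s:
zero (1 + j472·0.01) = 1 + j4.72 → |·| ≈ 4.8248, ∠ ≈ 78.04°
pole (1 + j472·0.125) = 1 + j59 → |·| ≈ 59.008, ∠ ≈ 89.03°
|G| = 62.5 · 4.8248 / (59.008) ≈ 5.1103
Gain = 20 log₁₀(5.1103) ≈ 14.17 dB
∠G = (78.04°) − (89.03°) = -10.99°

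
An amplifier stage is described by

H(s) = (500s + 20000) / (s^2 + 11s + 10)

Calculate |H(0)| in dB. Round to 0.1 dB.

H(0) = 20000 / 10 = 2000
20 log₁₀(2000) ≈ 66.02 dB

66.0 dB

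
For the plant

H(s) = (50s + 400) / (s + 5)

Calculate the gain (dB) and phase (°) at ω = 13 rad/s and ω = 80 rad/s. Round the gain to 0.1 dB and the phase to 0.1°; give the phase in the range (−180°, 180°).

ω = 13: 34.8 dB, -10.6°; ω = 80: 34.0 dB, -2.1°

Substitute s = j13:
Numerator: 50(j13) + 400 = 400 + j650
Denominator: (j13) + 5 = 5 + j13
|N| = √(400² + 650²) ≈ 763.22, ∠N ≈ 58.39°
|D| = √(5² + 13²) ≈ 13.928, ∠D ≈ 68.96°
|H| = 763.22 / 13.928 ≈ 54.798
Gain = 20 log₁₀(54.798) ≈ 34.78 dB
∠H = 58.39° − 68.96° = -10.57°

Substitute s = j80:
Numerator: 50(j80) + 400 = 400 + j4000
Denominator: (j80) + 5 = 5 + j80
|N| = √(400² + 4000²) ≈ 4020, ∠N ≈ 84.29°
|D| = √(5² + 80²) ≈ 80.156, ∠D ≈ 86.42°
|H| = 4020 / 80.156 ≈ 50.152
Gain = 20 log₁₀(50.152) ≈ 34.01 dB
∠H = 84.29° − 86.42° = -2.13°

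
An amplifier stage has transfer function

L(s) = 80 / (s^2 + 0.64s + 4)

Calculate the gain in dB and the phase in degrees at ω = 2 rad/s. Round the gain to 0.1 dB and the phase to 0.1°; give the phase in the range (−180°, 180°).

At s = jω = j2:
quadratic: (j2)² + 0.64·j2 + 4 = 0 + j1.28 → |·| ≈ 1.28, ∠ ≈ 90.00°
|L| = 80 / 1.28 ≈ 62.5
Gain = 20 log₁₀(62.5) ≈ 35.92 dB
∠L = 0.00° − 90.00° = -90.00°

35.9 dB, -90.0°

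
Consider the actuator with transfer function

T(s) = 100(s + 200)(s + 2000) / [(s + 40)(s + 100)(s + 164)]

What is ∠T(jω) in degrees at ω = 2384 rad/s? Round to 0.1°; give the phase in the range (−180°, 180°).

At s = jω = j2384:
zero (s+200): 200 + j2384 → |·| = √(200²+2384²) = √5723456 ≈ 2392.4, ∠ = arctan(2384/200) ≈ 85.20°
zero (s+2000): 2000 + j2384 → |·| = √(2000²+2384²) = √9683456 ≈ 3111.8, ∠ = arctan(2384/2000) ≈ 50.01°
pole (s+40): 40 + j2384 → |·| = √(40²+2384²) = √5685056 ≈ 2384.3, ∠ = arctan(2384/40) ≈ 89.04°
pole (s+100): 100 + j2384 → |·| = √(100²+2384²) = √5693456 ≈ 2386.1, ∠ = arctan(2384/100) ≈ 87.60°
pole (s+164): 164 + j2384 → |·| = √(164²+2384²) = √5710352 ≈ 2389.6, ∠ = arctan(2384/164) ≈ 86.06°
∠T = 135.21° − 262.70° = -127.49°

-127.5°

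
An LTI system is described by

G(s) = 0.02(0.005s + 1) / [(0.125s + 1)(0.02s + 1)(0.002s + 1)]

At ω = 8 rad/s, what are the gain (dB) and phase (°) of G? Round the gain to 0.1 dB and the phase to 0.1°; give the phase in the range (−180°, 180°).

-37.1 dB, -52.7°

At ω = 8 rad/s:
zero (1 + j8·0.005) = 1 + j0.04 → |·| ≈ 1.0008, ∠ ≈ 2.29°
pole (1 + j8·0.125) = 1 + j1 → |·| ≈ 1.4142, ∠ ≈ 45.00°
pole (1 + j8·0.02) = 1 + j0.16 → |·| ≈ 1.0127, ∠ ≈ 9.09°
pole (1 + j8·0.002) = 1 + j0.016 → |·| ≈ 1.0001, ∠ ≈ 0.92°
|G| = 0.02 · 1.0008 / (1.4142 · 1.0127 · 1.0001) ≈ 0.013975
Gain = 20 log₁₀(0.013975) ≈ -37.09 dB
∠G = (2.29°) − (45.00° + 9.09° + 0.92°) = -52.72°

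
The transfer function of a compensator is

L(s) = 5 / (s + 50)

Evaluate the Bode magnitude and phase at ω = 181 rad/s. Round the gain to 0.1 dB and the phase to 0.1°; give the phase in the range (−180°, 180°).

-31.5 dB, -74.6°

Substitute s = j181:
Numerator: 5 = 5 + j0
Denominator: (j181) + 50 = 50 + j181
|N| = √(5² + 0²) ≈ 5, ∠N ≈ 0.00°
|D| = √(50² + 181²) ≈ 187.78, ∠D ≈ 74.56°
|L| = 5 / 187.78 ≈ 0.026627
Gain = 20 log₁₀(0.026627) ≈ -31.49 dB
∠L = 0.00° − 74.56° = -74.56°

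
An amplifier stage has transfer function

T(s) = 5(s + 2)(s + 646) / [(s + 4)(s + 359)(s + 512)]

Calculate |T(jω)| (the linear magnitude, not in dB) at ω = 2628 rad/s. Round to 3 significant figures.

At s = jω = j2628:
zero (s+2): 2 + j2628 → |·| = √(2²+2628²) = √6906388 ≈ 2628, ∠ = arctan(2628/2) ≈ 89.96°
zero (s+646): 646 + j2628 → |·| = √(646²+2628²) = √7323700 ≈ 2706.2, ∠ = arctan(2628/646) ≈ 76.19°
pole (s+4): 4 + j2628 → |·| = √(4²+2628²) = √6906400 ≈ 2628, ∠ = arctan(2628/4) ≈ 89.91°
pole (s+359): 359 + j2628 → |·| = √(359²+2628²) = √7035265 ≈ 2652.4, ∠ = arctan(2628/359) ≈ 82.22°
pole (s+512): 512 + j2628 → |·| = √(512²+2628²) = √7168528 ≈ 2677.4, ∠ = arctan(2628/512) ≈ 78.98°
|T| = 5 · 7.1119e+06 / 1.8663e+10 ≈ 0.0019053

0.00191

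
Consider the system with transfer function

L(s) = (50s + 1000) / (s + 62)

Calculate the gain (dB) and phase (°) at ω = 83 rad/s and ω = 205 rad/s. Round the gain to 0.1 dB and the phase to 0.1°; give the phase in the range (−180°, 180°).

Substitute s = j83:
Numerator: 50(j83) + 1000 = 1000 + j4150
Denominator: (j83) + 62 = 62 + j83
|N| = √(1000² + 4150²) ≈ 4268.8, ∠N ≈ 76.45°
|D| = √(62² + 83²) ≈ 103.6, ∠D ≈ 53.24°
|L| = 4268.8 / 103.6 ≈ 41.205
Gain = 20 log₁₀(41.205) ≈ 32.30 dB
∠L = 76.45° − 53.24° = 23.21°

Substitute s = j205:
Numerator: 50(j205) + 1000 = 1000 + j10250
Denominator: (j205) + 62 = 62 + j205
|N| = √(1000² + 10250²) ≈ 10299, ∠N ≈ 84.43°
|D| = √(62² + 205²) ≈ 214.17, ∠D ≈ 73.17°
|L| = 10299 / 214.17 ≈ 48.088
Gain = 20 log₁₀(48.088) ≈ 33.64 dB
∠L = 84.43° − 73.17° = 11.26°

ω = 83: 32.3 dB, 23.2°; ω = 205: 33.6 dB, 11.3°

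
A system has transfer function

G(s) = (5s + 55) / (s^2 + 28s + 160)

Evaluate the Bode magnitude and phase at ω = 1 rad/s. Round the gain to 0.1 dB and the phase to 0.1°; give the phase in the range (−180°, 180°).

-9.3 dB, -4.8°

Substitute s = j1:
Numerator: 5(j1) + 55 = 55 + j5
Denominator: (j1)^2 + 28(j1) + 160 = 159 + j28
|N| = √(55² + 5²) ≈ 55.227, ∠N ≈ 5.19°
|D| = √(159² + 28²) ≈ 161.45, ∠D ≈ 9.99°
|G| = 55.227 / 161.45 ≈ 0.34207
Gain = 20 log₁₀(0.34207) ≈ -9.32 dB
∠G = 5.19° − 9.99° = -4.80°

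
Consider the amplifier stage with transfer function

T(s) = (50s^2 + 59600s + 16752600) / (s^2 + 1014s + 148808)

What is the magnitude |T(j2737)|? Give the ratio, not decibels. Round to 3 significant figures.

Substitute s = j2737:
Numerator: 50(j2737)^2 + 59600(j2737) + 16752600 = -357805850 + j163125200
Denominator: (j2737)^2 + 1014(j2737) + 148808 = -7342361 + j2775318
|N| = √(357805850² + 163125200²) ≈ 3.9324e+08, ∠N ≈ 155.49°
|D| = √(7342361² + 2775318²) ≈ 7.8494e+06, ∠D ≈ 159.29°
|T| = 3.9324e+08 / 7.8494e+06 ≈ 50.098

50.1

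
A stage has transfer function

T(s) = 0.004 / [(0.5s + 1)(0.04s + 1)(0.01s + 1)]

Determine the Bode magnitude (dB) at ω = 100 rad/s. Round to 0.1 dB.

-97.3 dB

At ω = 100 rad/s:
pole (1 + j100·0.5) = 1 + j50 → |·| ≈ 50.01, ∠ ≈ 88.85°
pole (1 + j100·0.04) = 1 + j4 → |·| ≈ 4.1231, ∠ ≈ 75.96°
pole (1 + j100·0.01) = 1 + j1 → |·| ≈ 1.4142, ∠ ≈ 45.00°
|T| = 0.004 · 1 / (50.01 · 4.1231 · 1.4142) ≈ 1.3717e-05
Gain = 20 log₁₀(1.3717e-05) ≈ -97.25 dB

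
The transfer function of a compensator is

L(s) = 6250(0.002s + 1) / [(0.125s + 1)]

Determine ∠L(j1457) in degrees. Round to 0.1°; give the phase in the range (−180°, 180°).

-18.6°

At ω = 1457 rad/s:
zero (1 + j1457·0.002) = 1 + j2.914 → |·| ≈ 3.0808, ∠ ≈ 71.06°
pole (1 + j1457·0.125) = 1 + j182.125 → |·| ≈ 182.13, ∠ ≈ 89.69°
∠L = (71.06°) − (89.69°) = -18.63°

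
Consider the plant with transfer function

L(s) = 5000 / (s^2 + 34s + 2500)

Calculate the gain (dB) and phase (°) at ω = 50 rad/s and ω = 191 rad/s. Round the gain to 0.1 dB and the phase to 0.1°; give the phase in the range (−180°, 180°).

ω = 50: 9.4 dB, -90.0°; ω = 191: -16.8 dB, -169.2°

At s = jω = j50:
quadratic: (j50)² + 34·j50 + 2500 = 0 + j1700 → |·| ≈ 1700, ∠ ≈ 90.00°
|L| = 5000 / 1700 ≈ 2.9412
Gain = 20 log₁₀(2.9412) ≈ 9.37 dB
∠L = 0.00° − 90.00° = -90.00°

At s = jω = j191:
quadratic: (j191)² + 34·j191 + 2500 = -33981 + j6494 → |·| ≈ 34596, ∠ ≈ 169.18°
|L| = 5000 / 34596 ≈ 0.14453
Gain = 20 log₁₀(0.14453) ≈ -16.80 dB
∠L = 0.00° − 169.18° = -169.18°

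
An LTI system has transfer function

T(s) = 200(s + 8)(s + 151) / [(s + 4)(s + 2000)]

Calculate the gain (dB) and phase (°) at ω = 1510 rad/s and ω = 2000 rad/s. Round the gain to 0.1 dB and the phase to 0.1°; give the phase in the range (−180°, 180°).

At s = jω = j1510:
zero (s+8): 8 + j1510 → |·| = √(8²+1510²) = √2280164 ≈ 1510, ∠ = arctan(1510/8) ≈ 89.70°
zero (s+151): 151 + j1510 → |·| = √(151²+1510²) = √2302901 ≈ 1517.5, ∠ = arctan(1510/151) ≈ 84.29°
pole (s+4): 4 + j1510 → |·| = √(4²+1510²) = √2280116 ≈ 1510, ∠ = arctan(1510/4) ≈ 89.85°
pole (s+2000): 2000 + j1510 → |·| = √(2000²+1510²) = √6280100 ≈ 2506, ∠ = arctan(1510/2000) ≈ 37.05°
|T| = 200 · 2.2914e+06 / 3.7841e+06 ≈ 121.11
Gain = 20 log₁₀(121.11) ≈ 41.66 dB
∠T = 173.99° − 126.90° = 47.09°

At s = jω = j2000:
zero (s+8): 8 + j2000 → |·| = √(8²+2000²) = √4000064 ≈ 2000, ∠ = arctan(2000/8) ≈ 89.77°
zero (s+151): 151 + j2000 → |·| = √(151²+2000²) = √4022801 ≈ 2005.7, ∠ = arctan(2000/151) ≈ 85.68°
pole (s+4): 4 + j2000 → |·| = √(4²+2000²) = √4000016 ≈ 2000, ∠ = arctan(2000/4) ≈ 89.89°
pole (s+2000): 2000 + j2000 → |·| = √(2000²+2000²) = √8000000 ≈ 2828.4, ∠ = arctan(2000/2000) ≈ 45.00°
|T| = 200 · 4.0114e+06 / 5.6568e+06 ≈ 141.83
Gain = 20 log₁₀(141.83) ≈ 43.04 dB
∠T = 175.45° − 134.89° = 40.56°

ω = 1510: 41.7 dB, 47.1°; ω = 2000: 43.0 dB, 40.6°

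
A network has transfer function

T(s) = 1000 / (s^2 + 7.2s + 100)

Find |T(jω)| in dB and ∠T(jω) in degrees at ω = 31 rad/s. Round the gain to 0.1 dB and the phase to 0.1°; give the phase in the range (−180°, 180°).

1.0 dB, -165.5°

At s = jω = j31:
quadratic: (j31)² + 7.2·j31 + 100 = -861 + j223.2 → |·| ≈ 889.46, ∠ ≈ 165.47°
|T| = 1000 / 889.46 ≈ 1.1243
Gain = 20 log₁₀(1.1243) ≈ 1.02 dB
∠T = 0.00° − 165.47° = -165.47°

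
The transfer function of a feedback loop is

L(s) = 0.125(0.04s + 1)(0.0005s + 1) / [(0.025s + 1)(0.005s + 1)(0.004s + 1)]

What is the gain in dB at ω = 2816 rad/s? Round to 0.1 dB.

-53.3 dB

At ω = 2816 rad/s:
zero (1 + j2816·0.04) = 1 + j112.64 → |·| ≈ 112.64, ∠ ≈ 89.49°
zero (1 + j2816·0.0005) = 1 + j1.408 → |·| ≈ 1.727, ∠ ≈ 54.62°
pole (1 + j2816·0.025) = 1 + j70.4 → |·| ≈ 70.407, ∠ ≈ 89.19°
pole (1 + j2816·0.005) = 1 + j14.08 → |·| ≈ 14.115, ∠ ≈ 85.94°
pole (1 + j2816·0.004) = 1 + j11.264 → |·| ≈ 11.308, ∠ ≈ 84.93°
|L| = 0.125 · 112.64 · 1.727 / (70.407 · 14.115 · 11.308) ≈ 0.0021638
Gain = 20 log₁₀(0.0021638) ≈ -53.30 dB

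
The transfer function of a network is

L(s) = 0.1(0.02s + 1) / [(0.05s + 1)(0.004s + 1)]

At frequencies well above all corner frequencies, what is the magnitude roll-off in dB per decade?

Each pole contributes −20 dB/decade at high frequency; each zero contributes +20 dB/decade.
Net: 1 zero(s) − 2 pole(s) → -20 dB/decade.

-20 dB/decade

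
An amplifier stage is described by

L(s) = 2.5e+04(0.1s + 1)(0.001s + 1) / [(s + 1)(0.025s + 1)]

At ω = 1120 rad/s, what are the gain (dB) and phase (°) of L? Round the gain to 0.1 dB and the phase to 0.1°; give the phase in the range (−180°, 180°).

At ω = 1120 rad/s:
zero (1 + j1120·0.1) = 1 + j112 → |·| ≈ 112, ∠ ≈ 89.49°
zero (1 + j1120·0.001) = 1 + j1.12 → |·| ≈ 1.5015, ∠ ≈ 48.24°
pole (1 + j1120·1) = 1 + j1120 → |·| ≈ 1120, ∠ ≈ 89.95°
pole (1 + j1120·0.025) = 1 + j28 → |·| ≈ 28.018, ∠ ≈ 87.95°
|L| = 2.5e+04 · 112 · 1.5015 / (1120 · 28.018) ≈ 133.98
Gain = 20 log₁₀(133.98) ≈ 42.54 dB
∠L = (89.49° + 48.24°) − (89.95° + 87.95°) = -40.17°

42.5 dB, -40.2°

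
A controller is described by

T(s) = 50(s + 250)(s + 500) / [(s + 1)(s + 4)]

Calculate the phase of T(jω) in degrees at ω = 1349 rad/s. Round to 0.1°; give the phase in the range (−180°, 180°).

At s = jω = j1349:
zero (s+250): 250 + j1349 → |·| = √(250²+1349²) = √1882301 ≈ 1372, ∠ = arctan(1349/250) ≈ 79.50°
zero (s+500): 500 + j1349 → |·| = √(500²+1349²) = √2069801 ≈ 1438.7, ∠ = arctan(1349/500) ≈ 69.66°
pole (s+1): 1 + j1349 → |·| = √(1²+1349²) = √1819802 ≈ 1349, ∠ = arctan(1349/1) ≈ 89.96°
pole (s+4): 4 + j1349 → |·| = √(4²+1349²) = √1819817 ≈ 1349, ∠ = arctan(1349/4) ≈ 89.83°
∠T = 149.16° − 179.79° = -30.63°

-30.6°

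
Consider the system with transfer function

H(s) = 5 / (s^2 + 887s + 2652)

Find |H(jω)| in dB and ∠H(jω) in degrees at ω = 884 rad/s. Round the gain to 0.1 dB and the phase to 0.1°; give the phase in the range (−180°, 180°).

-106.9 dB, -134.8°

Substitute s = j884:
Numerator: 5 = 5 + j0
Denominator: (j884)^2 + 887(j884) + 2652 = -778804 + j784108
|N| = √(5² + 0²) ≈ 5, ∠N ≈ 0.00°
|D| = √(778804² + 784108²) ≈ 1.1052e+06, ∠D ≈ 134.81°
|H| = 5 / 1.1052e+06 ≈ 4.5241e-06
Gain = 20 log₁₀(4.5241e-06) ≈ -106.89 dB
∠H = 0.00° − 134.81° = -134.81°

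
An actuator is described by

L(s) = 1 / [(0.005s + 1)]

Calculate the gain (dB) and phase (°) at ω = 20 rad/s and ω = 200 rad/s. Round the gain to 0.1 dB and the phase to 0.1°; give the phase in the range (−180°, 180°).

ω = 20: -0.0 dB, -5.7°; ω = 200: -3.0 dB, -45.0°

At ω = 20 rad/s:
pole (1 + j20·0.005) = 1 + j0.1 → |·| ≈ 1.005, ∠ ≈ 5.71°
|L| = 1 · 1 / (1.005) ≈ 0.99502
Gain = 20 log₁₀(0.99502) ≈ -0.04 dB
∠L = (0°) − (5.71°) = -5.71°

At ω = 200 rad/s:
pole (1 + j200·0.005) = 1 + j1 → |·| ≈ 1.4142, ∠ ≈ 45.00°
|L| = 1 · 1 / (1.4142) ≈ 0.70711
Gain = 20 log₁₀(0.70711) ≈ -3.01 dB
∠L = (0°) − (45.00°) = -45.00°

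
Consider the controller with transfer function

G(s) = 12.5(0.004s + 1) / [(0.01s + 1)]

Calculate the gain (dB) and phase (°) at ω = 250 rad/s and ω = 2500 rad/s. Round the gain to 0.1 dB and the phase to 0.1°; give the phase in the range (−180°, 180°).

At ω = 250 rad/s:
zero (1 + j250·0.004) = 1 + j1 → |·| ≈ 1.4142, ∠ ≈ 45.00°
pole (1 + j250·0.01) = 1 + j2.5 → |·| ≈ 2.6926, ∠ ≈ 68.20°
|G| = 12.5 · 1.4142 / (2.6926) ≈ 6.5652
Gain = 20 log₁₀(6.5652) ≈ 16.34 dB
∠G = (45.00°) − (68.20°) = -23.20°

At ω = 2500 rad/s:
zero (1 + j2500·0.004) = 1 + j10 → |·| ≈ 10.05, ∠ ≈ 84.29°
pole (1 + j2500·0.01) = 1 + j25 → |·| ≈ 25.02, ∠ ≈ 87.71°
|G| = 12.5 · 10.05 / (25.02) ≈ 5.021
Gain = 20 log₁₀(5.021) ≈ 14.02 dB
∠G = (84.29°) − (87.71°) = -3.42°

ω = 250: 16.3 dB, -23.2°; ω = 2500: 14.0 dB, -3.4°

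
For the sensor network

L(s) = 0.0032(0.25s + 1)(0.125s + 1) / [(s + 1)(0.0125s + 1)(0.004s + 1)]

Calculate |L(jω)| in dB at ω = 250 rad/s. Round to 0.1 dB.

At ω = 250 rad/s:
zero (1 + j250·0.25) = 1 + j62.5 → |·| ≈ 62.508, ∠ ≈ 89.08°
zero (1 + j250·0.125) = 1 + j31.25 → |·| ≈ 31.266, ∠ ≈ 88.17°
pole (1 + j250·1) = 1 + j250 → |·| ≈ 250, ∠ ≈ 89.77°
pole (1 + j250·0.0125) = 1 + j3.125 → |·| ≈ 3.2811, ∠ ≈ 72.26°
pole (1 + j250·0.004) = 1 + j1 → |·| ≈ 1.4142, ∠ ≈ 45.00°
|L| = 0.0032 · 62.508 · 31.266 / (250 · 3.2811 · 1.4142) ≈ 0.0053912
Gain = 20 log₁₀(0.0053912) ≈ -45.37 dB

-45.4 dB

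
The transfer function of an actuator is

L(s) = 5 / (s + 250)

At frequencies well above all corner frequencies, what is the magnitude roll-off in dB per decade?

Each pole contributes −20 dB/decade at high frequency; each zero contributes +20 dB/decade.
Net: 0 zero(s) − 1 pole(s) → -20 dB/decade.

-20 dB/decade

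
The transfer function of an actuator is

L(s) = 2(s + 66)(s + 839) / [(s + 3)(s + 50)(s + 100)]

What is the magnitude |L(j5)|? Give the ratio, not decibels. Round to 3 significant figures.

3.79

At s = jω = j5:
zero (s+66): 66 + j5 → |·| = √(66²+5²) = √4381 ≈ 66.189, ∠ = arctan(5/66) ≈ 4.33°
zero (s+839): 839 + j5 → |·| = √(839²+5²) = √703946 ≈ 839.01, ∠ = arctan(5/839) ≈ 0.34°
pole (s+3): 3 + j5 → |·| = √(3²+5²) = √34 ≈ 5.831, ∠ = arctan(5/3) ≈ 59.04°
pole (s+50): 50 + j5 → |·| = √(50²+5²) = √2525 ≈ 50.249, ∠ = arctan(5/50) ≈ 5.71°
pole (s+100): 100 + j5 → |·| = √(100²+5²) = √10025 ≈ 100.12, ∠ = arctan(5/100) ≈ 2.86°
|L| = 2 · 55533 / 29335 ≈ 3.7861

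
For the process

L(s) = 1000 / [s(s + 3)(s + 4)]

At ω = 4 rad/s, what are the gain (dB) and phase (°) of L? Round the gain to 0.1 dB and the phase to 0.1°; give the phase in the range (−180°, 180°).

At s = jω = j4:
pole (s+3): 3 + j4 → |·| = √(3²+4²) = √25 ≈ 5, ∠ = arctan(4/3) ≈ 53.13°
pole (s+4): 4 + j4 → |·| = √(4²+4²) = √32 ≈ 5.6569, ∠ = arctan(4/4) ≈ 45.00°
pole at origin: |s| = 4, ∠ = 90.00° (in denominator)
|L| = 1000 / 113.14 ≈ 8.8386
Gain = 20 log₁₀(8.8386) ≈ 18.93 dB
∠L = 0.00° − 188.13° = -188.13° ≡ 171.87° (principal value)

18.9 dB, 171.9°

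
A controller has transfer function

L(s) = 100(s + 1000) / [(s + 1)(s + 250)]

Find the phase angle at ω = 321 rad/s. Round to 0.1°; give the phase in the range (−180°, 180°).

At s = jω = j321:
zero (s+1000): 1000 + j321 → |·| = √(1000²+321²) = √1103041 ≈ 1050.3, ∠ = arctan(321/1000) ≈ 17.80°
pole (s+1): 1 + j321 → |·| = √(1²+321²) = √103042 ≈ 321, ∠ = arctan(321/1) ≈ 89.82°
pole (s+250): 250 + j321 → |·| = √(250²+321²) = √165541 ≈ 406.87, ∠ = arctan(321/250) ≈ 52.09°
∠L = 17.80° − 141.91° = -124.11°

-124.1°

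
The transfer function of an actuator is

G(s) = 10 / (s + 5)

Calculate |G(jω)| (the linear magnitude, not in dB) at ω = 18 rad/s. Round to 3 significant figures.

Substitute s = j18:
Numerator: 10 = 10 + j0
Denominator: (j18) + 5 = 5 + j18
|N| = √(10² + 0²) ≈ 10, ∠N ≈ 0.00°
|D| = √(5² + 18²) ≈ 18.682, ∠D ≈ 74.48°
|G| = 10 / 18.682 ≈ 0.53527

0.535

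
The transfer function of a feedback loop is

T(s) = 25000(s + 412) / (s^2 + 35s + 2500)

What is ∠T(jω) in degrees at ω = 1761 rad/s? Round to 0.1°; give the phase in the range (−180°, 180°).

At s = jω = j1761:
zero (s+412): 412 + j1761 → |·| = √(412²+1761²) = √3270865 ≈ 1808.6, ∠ = arctan(1761/412) ≈ 76.83°
quadratic: (j1761)² + 35·j1761 + 2500 = -3098621 + j61635 → |·| ≈ 3.0992e+06, ∠ ≈ 178.86°
∠T = 76.83° − 178.86° = -102.03°

-102.0°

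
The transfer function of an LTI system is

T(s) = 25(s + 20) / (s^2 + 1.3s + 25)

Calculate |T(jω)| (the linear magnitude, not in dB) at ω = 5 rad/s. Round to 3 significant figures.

79.3

At s = jω = j5:
zero (s+20): 20 + j5 → |·| = √(20²+5²) = √425 ≈ 20.616, ∠ = arctan(5/20) ≈ 14.04°
quadratic: (j5)² + 1.3·j5 + 25 = 0 + j6.5 → |·| ≈ 6.5, ∠ ≈ 90.00°
|T| = 25 · 20.616 / 6.5 ≈ 79.292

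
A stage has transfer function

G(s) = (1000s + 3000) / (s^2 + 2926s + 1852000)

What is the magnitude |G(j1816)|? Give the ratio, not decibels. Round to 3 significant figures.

Substitute s = j1816:
Numerator: 1000(j1816) + 3000 = 3000 + j1816000
Denominator: (j1816)^2 + 2926(j1816) + 1852000 = -1445856 + j5313616
|N| = √(3000² + 1816000²) ≈ 1.816e+06, ∠N ≈ 89.91°
|D| = √(1445856² + 5313616²) ≈ 5.5068e+06, ∠D ≈ 105.22°
|G| = 1.816e+06 / 5.5068e+06 ≈ 0.32977

0.330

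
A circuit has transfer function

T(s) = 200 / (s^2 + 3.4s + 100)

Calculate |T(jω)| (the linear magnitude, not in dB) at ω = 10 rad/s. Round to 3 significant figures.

At s = jω = j10:
quadratic: (j10)² + 3.4·j10 + 100 = 0 + j34 → |·| ≈ 34, ∠ ≈ 90.00°
|T| = 200 / 34 ≈ 5.8824

5.88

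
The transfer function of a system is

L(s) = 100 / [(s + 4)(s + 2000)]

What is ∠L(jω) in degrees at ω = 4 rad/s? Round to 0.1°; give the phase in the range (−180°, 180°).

-45.1°

At s = jω = j4:
pole (s+4): 4 + j4 → |·| = √(4²+4²) = √32 ≈ 5.6569, ∠ = arctan(4/4) ≈ 45.00°
pole (s+2000): 2000 + j4 → |·| = √(2000²+4²) = √4000016 ≈ 2000, ∠ = arctan(4/2000) ≈ 0.11°
∠L = 0.00° − 45.11° = -45.11°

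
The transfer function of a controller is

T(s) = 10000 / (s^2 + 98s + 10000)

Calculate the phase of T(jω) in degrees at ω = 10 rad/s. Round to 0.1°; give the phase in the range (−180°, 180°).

-5.7°

At s = jω = j10:
quadratic: (j10)² + 98·j10 + 10000 = 9900 + j980 → |·| ≈ 9948.4, ∠ ≈ 5.65°
∠T = 0.00° − 5.65° = -5.65°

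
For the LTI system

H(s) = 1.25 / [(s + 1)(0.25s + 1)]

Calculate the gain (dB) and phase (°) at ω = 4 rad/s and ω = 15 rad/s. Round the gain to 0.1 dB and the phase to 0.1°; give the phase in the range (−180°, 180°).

At ω = 4 rad/s:
pole (1 + j4·1) = 1 + j4 → |·| ≈ 4.1231, ∠ ≈ 75.96°
pole (1 + j4·0.25) = 1 + j1 → |·| ≈ 1.4142, ∠ ≈ 45.00°
|H| = 1.25 · 1 / (4.1231 · 1.4142) ≈ 0.21438
Gain = 20 log₁₀(0.21438) ≈ -13.38 dB
∠H = (0°) − (75.96° + 45.00°) = -120.96°

At ω = 15 rad/s:
pole (1 + j15·1) = 1 + j15 → |·| ≈ 15.033, ∠ ≈ 86.19°
pole (1 + j15·0.25) = 1 + j3.75 → |·| ≈ 3.881, ∠ ≈ 75.07°
|H| = 1.25 · 1 / (15.033 · 3.881) ≈ 0.021425
Gain = 20 log₁₀(0.021425) ≈ -33.38 dB
∠H = (0°) − (86.19° + 75.07°) = -161.26°

ω = 4: -13.4 dB, -121.0°; ω = 15: -33.4 dB, -161.3°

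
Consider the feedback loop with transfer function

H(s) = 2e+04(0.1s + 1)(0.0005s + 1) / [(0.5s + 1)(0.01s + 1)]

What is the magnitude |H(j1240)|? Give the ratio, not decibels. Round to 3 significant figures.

At ω = 1240 rad/s:
zero (1 + j1240·0.1) = 1 + j124 → |·| ≈ 124, ∠ ≈ 89.54°
zero (1 + j1240·0.0005) = 1 + j0.62 → |·| ≈ 1.1766, ∠ ≈ 31.80°
pole (1 + j1240·0.5) = 1 + j620 → |·| ≈ 620, ∠ ≈ 89.91°
pole (1 + j1240·0.01) = 1 + j12.4 → |·| ≈ 12.44, ∠ ≈ 85.39°
|H| = 2e+04 · 124 · 1.1766 / (620 · 12.44) ≈ 378.33

378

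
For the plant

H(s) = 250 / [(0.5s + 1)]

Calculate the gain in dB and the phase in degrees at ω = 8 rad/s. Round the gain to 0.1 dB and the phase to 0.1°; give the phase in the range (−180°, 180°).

At ω = 8 rad/s:
pole (1 + j8·0.5) = 1 + j4 → |·| ≈ 4.1231, ∠ ≈ 75.96°
|H| = 250 · 1 / (4.1231) ≈ 60.634
Gain = 20 log₁₀(60.634) ≈ 35.65 dB
∠H = (0°) − (75.96°) = -75.96°

35.7 dB, -76.0°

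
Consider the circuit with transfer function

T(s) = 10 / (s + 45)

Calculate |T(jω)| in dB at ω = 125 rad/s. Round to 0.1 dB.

-22.5 dB

At s = jω = j125:
pole (s+45): 45 + j125 → |·| = √(45²+125²) = √17650 ≈ 132.85, ∠ = arctan(125/45) ≈ 70.20°
|T| = 10 / 132.85 ≈ 0.075273
Gain = 20 log₁₀(0.075273) ≈ -22.47 dB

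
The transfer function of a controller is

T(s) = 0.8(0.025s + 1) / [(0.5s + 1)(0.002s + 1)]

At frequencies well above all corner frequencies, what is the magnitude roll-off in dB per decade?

-20 dB/decade

Each pole contributes −20 dB/decade at high frequency; each zero contributes +20 dB/decade.
Net: 1 zero(s) − 2 pole(s) → -20 dB/decade.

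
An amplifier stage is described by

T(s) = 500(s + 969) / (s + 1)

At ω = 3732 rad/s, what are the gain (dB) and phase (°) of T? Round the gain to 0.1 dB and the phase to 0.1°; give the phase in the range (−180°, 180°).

54.3 dB, -14.5°

At s = jω = j3732:
zero (s+969): 969 + j3732 → |·| = √(969²+3732²) = √14866785 ≈ 3855.7, ∠ = arctan(3732/969) ≈ 75.44°
pole (s+1): 1 + j3732 → |·| = √(1²+3732²) = √13927825 ≈ 3732, ∠ = arctan(3732/1) ≈ 89.98°
|T| = 500 · 3855.7 / 3732 ≈ 516.57
Gain = 20 log₁₀(516.57) ≈ 54.26 dB
∠T = 75.44° − 89.98° = -14.54°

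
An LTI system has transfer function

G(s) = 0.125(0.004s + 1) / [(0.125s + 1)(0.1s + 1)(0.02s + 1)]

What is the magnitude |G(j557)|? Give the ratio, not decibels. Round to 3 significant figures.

At ω = 557 rad/s:
zero (1 + j557·0.004) = 1 + j2.228 → |·| ≈ 2.4421, ∠ ≈ 65.83°
pole (1 + j557·0.125) = 1 + j69.625 → |·| ≈ 69.632, ∠ ≈ 89.18°
pole (1 + j557·0.1) = 1 + j55.7 → |·| ≈ 55.709, ∠ ≈ 88.97°
pole (1 + j557·0.02) = 1 + j11.14 → |·| ≈ 11.185, ∠ ≈ 84.87°
|G| = 0.125 · 2.4421 / (69.632 · 55.709 · 11.185) ≈ 7.0356e-06

7.04e-06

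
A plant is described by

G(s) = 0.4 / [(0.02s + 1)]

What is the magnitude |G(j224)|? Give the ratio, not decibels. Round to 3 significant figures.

At ω = 224 rad/s:
pole (1 + j224·0.02) = 1 + j4.48 → |·| ≈ 4.5903, ∠ ≈ 77.42°
|G| = 0.4 · 1 / (4.5903) ≈ 0.08714

0.0871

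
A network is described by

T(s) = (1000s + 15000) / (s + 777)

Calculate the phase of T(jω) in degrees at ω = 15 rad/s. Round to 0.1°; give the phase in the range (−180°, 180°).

43.9°

Substitute s = j15:
Numerator: 1000(j15) + 15000 = 15000 + j15000
Denominator: (j15) + 777 = 777 + j15
|N| = √(15000² + 15000²) ≈ 21213, ∠N ≈ 45.00°
|D| = √(777² + 15²) ≈ 777.14, ∠D ≈ 1.11°
∠T = 45.00° − 1.11° = 43.89°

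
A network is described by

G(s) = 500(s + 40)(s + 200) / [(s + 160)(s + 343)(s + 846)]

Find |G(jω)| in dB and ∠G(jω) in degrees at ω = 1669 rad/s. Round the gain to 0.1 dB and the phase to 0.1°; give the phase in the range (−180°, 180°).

At s = jω = j1669:
zero (s+40): 40 + j1669 → |·| = √(40²+1669²) = √2787161 ≈ 1669.5, ∠ = arctan(1669/40) ≈ 88.63°
zero (s+200): 200 + j1669 → |·| = √(200²+1669²) = √2825561 ≈ 1680.9, ∠ = arctan(1669/200) ≈ 83.17°
pole (s+160): 160 + j1669 → |·| = √(160²+1669²) = √2811161 ≈ 1676.7, ∠ = arctan(1669/160) ≈ 84.52°
pole (s+343): 343 + j1669 → |·| = √(343²+1669²) = √2903210 ≈ 1703.9, ∠ = arctan(1669/343) ≈ 78.39°
pole (s+846): 846 + j1669 → |·| = √(846²+1669²) = √3501277 ≈ 1871.2, ∠ = arctan(1669/846) ≈ 63.12°
|G| = 500 · 2.8063e+06 / 5.3459e+09 ≈ 0.26247
Gain = 20 log₁₀(0.26247) ≈ -11.62 dB
∠G = 171.80° − 226.03° = -54.23°

-11.6 dB, -54.2°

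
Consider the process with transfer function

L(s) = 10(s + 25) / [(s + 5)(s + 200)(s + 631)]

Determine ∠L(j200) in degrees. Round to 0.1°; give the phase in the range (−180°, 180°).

At s = jω = j200:
zero (s+25): 25 + j200 → |·| = √(25²+200²) = √40625 ≈ 201.56, ∠ = arctan(200/25) ≈ 82.87°
pole (s+5): 5 + j200 → |·| = √(5²+200²) = √40025 ≈ 200.06, ∠ = arctan(200/5) ≈ 88.57°
pole (s+200): 200 + j200 → |·| = √(200²+200²) = √80000 ≈ 282.84, ∠ = arctan(200/200) ≈ 45.00°
pole (s+631): 631 + j200 → |·| = √(631²+200²) = √438161 ≈ 661.94, ∠ = arctan(200/631) ≈ 17.59°
∠L = 82.87° − 151.16° = -68.29°

-68.3°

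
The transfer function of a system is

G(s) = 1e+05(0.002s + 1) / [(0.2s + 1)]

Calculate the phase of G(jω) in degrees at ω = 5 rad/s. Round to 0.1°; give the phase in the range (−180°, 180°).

At ω = 5 rad/s:
zero (1 + j5·0.002) = 1 + j0.01 → |·| ≈ 1, ∠ ≈ 0.57°
pole (1 + j5·0.2) = 1 + j1 → |·| ≈ 1.4142, ∠ ≈ 45.00°
∠G = (0.57°) − (45.00°) = -44.43°

-44.4°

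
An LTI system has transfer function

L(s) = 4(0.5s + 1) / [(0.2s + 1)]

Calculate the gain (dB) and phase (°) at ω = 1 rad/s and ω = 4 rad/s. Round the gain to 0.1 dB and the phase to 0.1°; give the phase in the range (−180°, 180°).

ω = 1: 12.8 dB, 15.3°; ω = 4: 16.9 dB, 24.8°

At ω = 1 rad/s:
zero (1 + j1·0.5) = 1 + j0.5 → |·| ≈ 1.118, ∠ ≈ 26.57°
pole (1 + j1·0.2) = 1 + j0.2 → |·| ≈ 1.0198, ∠ ≈ 11.31°
|L| = 4 · 1.118 / (1.0198) ≈ 4.3852
Gain = 20 log₁₀(4.3852) ≈ 12.84 dB
∠L = (26.57°) − (11.31°) = 15.26°

At ω = 4 rad/s:
zero (1 + j4·0.5) = 1 + j2 → |·| ≈ 2.2361, ∠ ≈ 63.43°
pole (1 + j4·0.2) = 1 + j0.8 → |·| ≈ 1.2806, ∠ ≈ 38.66°
|L| = 4 · 2.2361 / (1.2806) ≈ 6.9845
Gain = 20 log₁₀(6.9845) ≈ 16.88 dB
∠L = (63.43°) − (38.66°) = 24.77°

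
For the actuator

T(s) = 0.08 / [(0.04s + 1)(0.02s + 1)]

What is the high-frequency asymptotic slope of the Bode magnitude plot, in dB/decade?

Each pole contributes −20 dB/decade at high frequency; each zero contributes +20 dB/decade.
Net: 0 zero(s) − 2 pole(s) → -40 dB/decade.

-40 dB/decade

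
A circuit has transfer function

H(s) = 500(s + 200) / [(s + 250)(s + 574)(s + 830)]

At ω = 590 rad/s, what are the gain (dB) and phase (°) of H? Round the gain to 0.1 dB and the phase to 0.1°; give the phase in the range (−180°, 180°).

-64.7 dB, -77.0°

At s = jω = j590:
zero (s+200): 200 + j590 → |·| = √(200²+590²) = √388100 ≈ 622.98, ∠ = arctan(590/200) ≈ 71.27°
pole (s+250): 250 + j590 → |·| = √(250²+590²) = √410600 ≈ 640.78, ∠ = arctan(590/250) ≈ 67.04°
pole (s+574): 574 + j590 → |·| = √(574²+590²) = √677576 ≈ 823.15, ∠ = arctan(590/574) ≈ 45.79°
pole (s+830): 830 + j590 → |·| = √(830²+590²) = √1037000 ≈ 1018.3, ∠ = arctan(590/830) ≈ 35.41°
|H| = 500 · 622.98 / 5.3711e+08 ≈ 0.00057994
Gain = 20 log₁₀(0.00057994) ≈ -64.73 dB
∠H = 71.27° − 148.24° = -76.97°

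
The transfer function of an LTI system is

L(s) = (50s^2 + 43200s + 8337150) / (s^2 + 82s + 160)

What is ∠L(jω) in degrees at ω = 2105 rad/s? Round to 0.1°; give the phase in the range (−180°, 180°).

Substitute s = j2105:
Numerator: 50(j2105)^2 + 43200(j2105) + 8337150 = -213214100 + j90936000
Denominator: (j2105)^2 + 82(j2105) + 160 = -4430865 + j172610
|N| = √(213214100² + 90936000²) ≈ 2.318e+08, ∠N ≈ 156.90°
|D| = √(4430865² + 172610²) ≈ 4.4342e+06, ∠D ≈ 177.77°
∠L = 156.90° − 177.77° = -20.87°

-20.9°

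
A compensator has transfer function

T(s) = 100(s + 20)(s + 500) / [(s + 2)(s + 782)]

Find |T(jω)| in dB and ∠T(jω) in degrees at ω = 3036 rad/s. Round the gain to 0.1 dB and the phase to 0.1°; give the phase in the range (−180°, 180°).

At s = jω = j3036:
zero (s+20): 20 + j3036 → |·| = √(20²+3036²) = √9217696 ≈ 3036.1, ∠ = arctan(3036/20) ≈ 89.62°
zero (s+500): 500 + j3036 → |·| = √(500²+3036²) = √9467296 ≈ 3076.9, ∠ = arctan(3036/500) ≈ 80.65°
pole (s+2): 2 + j3036 → |·| = √(2²+3036²) = √9217300 ≈ 3036, ∠ = arctan(3036/2) ≈ 89.96°
pole (s+782): 782 + j3036 → |·| = √(782²+3036²) = √9828820 ≈ 3135.1, ∠ = arctan(3036/782) ≈ 75.56°
|T| = 100 · 9.3418e+06 / 9.5182e+06 ≈ 98.147
Gain = 20 log₁₀(98.147) ≈ 39.84 dB
∠T = 170.27° − 165.52° = 4.75°

39.8 dB, 4.8°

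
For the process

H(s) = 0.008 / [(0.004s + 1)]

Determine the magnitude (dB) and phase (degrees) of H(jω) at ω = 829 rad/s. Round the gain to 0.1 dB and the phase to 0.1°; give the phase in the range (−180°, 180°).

At ω = 829 rad/s:
pole (1 + j829·0.004) = 1 + j3.316 → |·| ≈ 3.4635, ∠ ≈ 73.22°
|H| = 0.008 · 1 / (3.4635) ≈ 0.0023098
Gain = 20 log₁₀(0.0023098) ≈ -52.73 dB
∠H = (0°) − (73.22°) = -73.22°

-52.7 dB, -73.2°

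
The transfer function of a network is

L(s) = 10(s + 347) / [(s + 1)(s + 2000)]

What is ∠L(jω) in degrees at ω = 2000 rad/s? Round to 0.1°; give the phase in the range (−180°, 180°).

At s = jω = j2000:
zero (s+347): 347 + j2000 → |·| = √(347²+2000²) = √4120409 ≈ 2029.9, ∠ = arctan(2000/347) ≈ 80.16°
pole (s+1): 1 + j2000 → |·| = √(1²+2000²) = √4000001 ≈ 2000, ∠ = arctan(2000/1) ≈ 89.97°
pole (s+2000): 2000 + j2000 → |·| = √(2000²+2000²) = √8000000 ≈ 2828.4, ∠ = arctan(2000/2000) ≈ 45.00°
∠L = 80.16° − 134.97° = -54.81°

-54.8°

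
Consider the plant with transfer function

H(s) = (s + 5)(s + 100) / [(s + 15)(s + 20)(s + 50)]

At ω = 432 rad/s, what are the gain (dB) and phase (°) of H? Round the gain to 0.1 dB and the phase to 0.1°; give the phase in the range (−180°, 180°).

At s = jω = j432:
zero (s+5): 5 + j432 → |·| = √(5²+432²) = √186649 ≈ 432.03, ∠ = arctan(432/5) ≈ 89.34°
zero (s+100): 100 + j432 → |·| = √(100²+432²) = √196624 ≈ 443.42, ∠ = arctan(432/100) ≈ 76.97°
pole (s+15): 15 + j432 → |·| = √(15²+432²) = √186849 ≈ 432.26, ∠ = arctan(432/15) ≈ 88.01°
pole (s+20): 20 + j432 → |·| = √(20²+432²) = √187024 ≈ 432.46, ∠ = arctan(432/20) ≈ 87.35°
pole (s+50): 50 + j432 → |·| = √(50²+432²) = √189124 ≈ 434.88, ∠ = arctan(432/50) ≈ 83.40°
|H| = 1 · 1.9157e+05 / 8.1294e+07 ≈ 0.0023565
Gain = 20 log₁₀(0.0023565) ≈ -52.55 dB
∠H = 166.31° − 258.76° = -92.45°

-52.6 dB, -92.5°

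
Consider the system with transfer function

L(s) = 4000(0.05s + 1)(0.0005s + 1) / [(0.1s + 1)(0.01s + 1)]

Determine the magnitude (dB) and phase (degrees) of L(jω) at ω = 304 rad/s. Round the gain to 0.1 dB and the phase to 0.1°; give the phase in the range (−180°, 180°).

56.0 dB, -65.0°

At ω = 304 rad/s:
zero (1 + j304·0.05) = 1 + j15.2 → |·| ≈ 15.233, ∠ ≈ 86.24°
zero (1 + j304·0.0005) = 1 + j0.152 → |·| ≈ 1.0115, ∠ ≈ 8.64°
pole (1 + j304·0.1) = 1 + j30.4 → |·| ≈ 30.416, ∠ ≈ 88.12°
pole (1 + j304·0.01) = 1 + j3.04 → |·| ≈ 3.2002, ∠ ≈ 71.79°
|L| = 4000 · 15.233 · 1.0115 / (30.416 · 3.2002) ≈ 633.19
Gain = 20 log₁₀(633.19) ≈ 56.03 dB
∠L = (86.24° + 8.64°) − (88.12° + 71.79°) = -65.03°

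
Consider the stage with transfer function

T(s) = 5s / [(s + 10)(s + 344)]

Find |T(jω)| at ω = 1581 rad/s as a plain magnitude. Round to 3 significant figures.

At s = jω = j1581:
zero at origin: s = j1581 → |·| = 1581, ∠ = 90.00°
pole (s+10): 10 + j1581 → |·| = √(10²+1581²) = √2499661 ≈ 1581, ∠ = arctan(1581/10) ≈ 89.64°
pole (s+344): 344 + j1581 → |·| = √(344²+1581²) = √2617897 ≈ 1618, ∠ = arctan(1581/344) ≈ 77.72°
|T| = 5 · 1581 / 2.5581e+06 ≈ 0.0030902

0.00309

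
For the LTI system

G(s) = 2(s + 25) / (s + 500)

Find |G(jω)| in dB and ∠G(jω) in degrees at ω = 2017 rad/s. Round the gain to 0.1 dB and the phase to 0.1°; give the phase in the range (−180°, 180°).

At s = jω = j2017:
zero (s+25): 25 + j2017 → |·| = √(25²+2017²) = √4068914 ≈ 2017.2, ∠ = arctan(2017/25) ≈ 89.29°
pole (s+500): 500 + j2017 → |·| = √(500²+2017²) = √4318289 ≈ 2078, ∠ = arctan(2017/500) ≈ 76.08°
|G| = 2 · 2017.2 / 2078 ≈ 1.9415
Gain = 20 log₁₀(1.9415) ≈ 5.76 dB
∠G = 89.29° − 76.08° = 13.21°

5.8 dB, 13.2°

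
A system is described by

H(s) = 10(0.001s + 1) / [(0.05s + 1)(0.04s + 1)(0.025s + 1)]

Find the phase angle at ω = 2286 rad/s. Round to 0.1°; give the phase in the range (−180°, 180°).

At ω = 2286 rad/s:
zero (1 + j2286·0.001) = 1 + j2.286 → |·| ≈ 2.4952, ∠ ≈ 66.37°
pole (1 + j2286·0.05) = 1 + j114.3 → |·| ≈ 114.3, ∠ ≈ 89.50°
pole (1 + j2286·0.04) = 1 + j91.44 → |·| ≈ 91.445, ∠ ≈ 89.37°
pole (1 + j2286·0.025) = 1 + j57.15 → |·| ≈ 57.159, ∠ ≈ 89.00°
∠H = (66.37°) − (89.50° + 89.37° + 89.00°) = -201.50° ≡ 158.50° (principal value)

158.5°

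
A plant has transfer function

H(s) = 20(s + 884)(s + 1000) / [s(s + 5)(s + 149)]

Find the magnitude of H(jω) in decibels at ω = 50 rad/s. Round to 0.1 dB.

At s = jω = j50:
zero (s+884): 884 + j50 → |·| = √(884²+50²) = √783956 ≈ 885.41, ∠ = arctan(50/884) ≈ 3.24°
zero (s+1000): 1000 + j50 → |·| = √(1000²+50²) = √1002500 ≈ 1001.2, ∠ = arctan(50/1000) ≈ 2.86°
pole (s+5): 5 + j50 → |·| = √(5²+50²) = √2525 ≈ 50.249, ∠ = arctan(50/5) ≈ 84.29°
pole (s+149): 149 + j50 → |·| = √(149²+50²) = √24701 ≈ 157.17, ∠ = arctan(50/149) ≈ 18.55°
pole at origin: |s| = 50, ∠ = 90.00° (in denominator)
|H| = 20 · 8.8647e+05 / 3.9488e+05 ≈ 44.898
Gain = 20 log₁₀(44.898) ≈ 33.04 dB

33.0 dB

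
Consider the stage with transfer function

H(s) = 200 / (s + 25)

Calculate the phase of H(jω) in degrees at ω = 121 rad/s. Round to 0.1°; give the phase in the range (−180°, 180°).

-78.3°

At s = jω = j121:
pole (s+25): 25 + j121 → |·| = √(25²+121²) = √15266 ≈ 123.56, ∠ = arctan(121/25) ≈ 78.33°
∠H = 0.00° − 78.33° = -78.33°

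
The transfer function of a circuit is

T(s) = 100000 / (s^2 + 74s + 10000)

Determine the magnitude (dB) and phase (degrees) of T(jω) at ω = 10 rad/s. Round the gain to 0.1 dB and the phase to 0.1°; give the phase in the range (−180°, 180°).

20.1 dB, -4.3°

At s = jω = j10:
quadratic: (j10)² + 74·j10 + 10000 = 9900 + j740 → |·| ≈ 9927.6, ∠ ≈ 4.27°
|T| = 100000 / 9927.6 ≈ 10.073
Gain = 20 log₁₀(10.073) ≈ 20.06 dB
∠T = 0.00° − 4.27° = -4.27°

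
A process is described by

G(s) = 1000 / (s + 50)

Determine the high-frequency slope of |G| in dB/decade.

-20 dB/decade

Each pole contributes −20 dB/decade at high frequency; each zero contributes +20 dB/decade.
Net: 0 zero(s) − 1 pole(s) → -20 dB/decade.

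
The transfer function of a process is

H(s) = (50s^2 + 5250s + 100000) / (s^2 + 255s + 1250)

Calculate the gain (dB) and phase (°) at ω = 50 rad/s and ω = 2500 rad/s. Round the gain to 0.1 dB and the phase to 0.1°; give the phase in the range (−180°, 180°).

ω = 50: 26.3 dB, -0.2°; ω = 2500: 33.9 dB, 3.4°

Substitute s = j50:
Numerator: 50(j50)^2 + 5250(j50) + 100000 = -25000 + j262500
Denominator: (j50)^2 + 255(j50) + 1250 = -1250 + j12750
|N| = √(25000² + 262500²) ≈ 2.6369e+05, ∠N ≈ 95.44°
|D| = √(1250² + 12750²) ≈ 12811, ∠D ≈ 95.60°
|H| = 2.6369e+05 / 12811 ≈ 20.583
Gain = 20 log₁₀(20.583) ≈ 26.27 dB
∠H = 95.44° − 95.60° = -0.16°

Substitute s = j2500:
Numerator: 50(j2500)^2 + 5250(j2500) + 100000 = -312400000 + j13125000
Denominator: (j2500)^2 + 255(j2500) + 1250 = -6248750 + j637500
|N| = √(312400000² + 13125000²) ≈ 3.1268e+08, ∠N ≈ 177.59°
|D| = √(6248750² + 637500²) ≈ 6.2812e+06, ∠D ≈ 174.17°
|H| = 3.1268e+08 / 6.2812e+06 ≈ 49.78
Gain = 20 log₁₀(49.78) ≈ 33.94 dB
∠H = 177.59° − 174.17° = 3.42°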